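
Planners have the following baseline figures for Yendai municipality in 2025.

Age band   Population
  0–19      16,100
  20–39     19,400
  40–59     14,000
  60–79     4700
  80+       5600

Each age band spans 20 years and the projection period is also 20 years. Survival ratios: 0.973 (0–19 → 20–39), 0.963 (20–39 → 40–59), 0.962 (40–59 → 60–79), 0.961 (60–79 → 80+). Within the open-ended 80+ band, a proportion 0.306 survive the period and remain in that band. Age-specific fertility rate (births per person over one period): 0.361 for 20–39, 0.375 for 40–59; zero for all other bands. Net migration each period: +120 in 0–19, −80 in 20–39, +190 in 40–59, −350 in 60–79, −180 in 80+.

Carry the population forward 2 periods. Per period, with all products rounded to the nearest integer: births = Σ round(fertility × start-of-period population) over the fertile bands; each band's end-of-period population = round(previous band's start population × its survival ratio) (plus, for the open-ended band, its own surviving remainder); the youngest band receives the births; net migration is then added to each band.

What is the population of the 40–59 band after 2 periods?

15198

Call the bands 1 to 5, youngest first.
— Period 1 —
Births: 19400 × 0.361 = 7003  |  14000 × 0.375 = 5250 — total 12253
Band 2: 16100 × 0.973 = 15665
Band 3: 19400 × 0.963 = 18682
Band 4: 14000 × 0.962 = 13468
Band 5: 4700 × 0.961 + 5600 × 0.306 = 4517 + 1714 = 6231
Net migration: Band 1 + 120 → 12373; Band 2 − 80 → 15585; Band 3 + 190 → 18872; Band 4 − 350 → 13118; Band 5 − 180 → 6051
Giving 12373 / 15585 / 18872 / 13118 / 6051.
— Period 2 —
Births: 15585 × 0.361 = 5626  |  18872 × 0.375 = 7077 — total 12703
Band 2: 12373 × 0.973 = 12039
Band 3: 15585 × 0.963 = 15008
Band 4: 18872 × 0.962 = 18155
Band 5: 13118 × 0.961 + 6051 × 0.306 = 12606 + 1852 = 14458
Net migration: Band 1 + 120 → 12823; Band 2 − 80 → 11959; Band 3 + 190 → 15198; Band 4 − 350 → 17805; Band 5 − 180 → 14278
Giving 12823 / 11959 / 15198 / 17805 / 14278.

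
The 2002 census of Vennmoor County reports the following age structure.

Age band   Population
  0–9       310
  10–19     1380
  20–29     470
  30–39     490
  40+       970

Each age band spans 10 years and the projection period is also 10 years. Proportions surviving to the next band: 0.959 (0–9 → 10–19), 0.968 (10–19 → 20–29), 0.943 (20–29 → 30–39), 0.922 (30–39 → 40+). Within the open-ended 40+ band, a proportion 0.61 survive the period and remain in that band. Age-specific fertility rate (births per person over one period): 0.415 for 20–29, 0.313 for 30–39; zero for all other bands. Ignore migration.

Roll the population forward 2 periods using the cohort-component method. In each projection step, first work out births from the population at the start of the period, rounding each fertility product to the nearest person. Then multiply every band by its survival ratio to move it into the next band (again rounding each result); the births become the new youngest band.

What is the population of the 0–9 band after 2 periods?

693

[period 1]
Births: 470 × 0.415 = 195 ; 490 × 0.313 = 153 — total 348
10–19: 310 × 0.959 = 297
20–29: 1380 × 0.968 = 1336
30–39: 470 × 0.943 = 443
40+: 490 × 0.922 + 970 × 0.61 = 452 + 592 = 1044
Giving 348 / 297 / 1336 / 443 / 1044.
[period 2]
Births: 1336 × 0.415 = 554 ; 443 × 0.313 = 139 — total 693
10–19: 348 × 0.959 = 334
20–29: 297 × 0.968 = 287
30–39: 1336 × 0.943 = 1260
40+: 443 × 0.922 + 1044 × 0.61 = 408 + 637 = 1045
Giving 693 / 334 / 287 / 1260 / 1045.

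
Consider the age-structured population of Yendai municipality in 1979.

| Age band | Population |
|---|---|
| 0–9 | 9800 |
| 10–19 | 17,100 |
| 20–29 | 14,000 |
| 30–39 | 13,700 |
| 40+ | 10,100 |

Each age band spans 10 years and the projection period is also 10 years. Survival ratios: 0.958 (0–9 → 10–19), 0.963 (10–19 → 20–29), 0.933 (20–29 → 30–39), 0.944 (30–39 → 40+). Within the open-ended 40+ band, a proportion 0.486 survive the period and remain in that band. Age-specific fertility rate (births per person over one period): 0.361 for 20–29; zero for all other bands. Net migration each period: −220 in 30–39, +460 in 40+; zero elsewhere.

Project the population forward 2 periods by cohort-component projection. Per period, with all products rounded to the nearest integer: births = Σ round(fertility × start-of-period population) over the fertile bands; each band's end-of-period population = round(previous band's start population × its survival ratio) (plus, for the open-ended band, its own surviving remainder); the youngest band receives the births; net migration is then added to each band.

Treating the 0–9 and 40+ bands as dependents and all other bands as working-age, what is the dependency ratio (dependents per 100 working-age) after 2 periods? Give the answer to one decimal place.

94.5

Period 1:
Births: 14000 * 0.361 = 5054
10–19: 9800 * 0.958 = 9388
20–29: 17100 * 0.963 = 16467
30–39: 14000 * 0.933 = 13062
40+: 13700 * 0.944 + 10100 * 0.486 = 12933 + 4909 = 17842
Net migration: 30–39 − 220 → 12842; 40+ + 460 → 18302
Giving 5054 / 9388 / 16467 / 12842 / 18302.
Period 2:
Births: 16467 * 0.361 = 5945
10–19: 5054 * 0.958 = 4842
20–29: 9388 * 0.963 = 9041
30–39: 16467 * 0.933 = 15364
40+: 12842 * 0.944 + 18302 * 0.486 = 12123 + 8895 = 21018
Net migration: 30–39 − 220 → 15144; 40+ + 460 → 21478
Giving 5945 / 4842 / 9041 / 15144 / 21478.
Dependents (band 0–9 + band 40+) = 5945 + 21478 = 27423; working-age = 29027; ratio = 27423/29027 × 100 = 94.5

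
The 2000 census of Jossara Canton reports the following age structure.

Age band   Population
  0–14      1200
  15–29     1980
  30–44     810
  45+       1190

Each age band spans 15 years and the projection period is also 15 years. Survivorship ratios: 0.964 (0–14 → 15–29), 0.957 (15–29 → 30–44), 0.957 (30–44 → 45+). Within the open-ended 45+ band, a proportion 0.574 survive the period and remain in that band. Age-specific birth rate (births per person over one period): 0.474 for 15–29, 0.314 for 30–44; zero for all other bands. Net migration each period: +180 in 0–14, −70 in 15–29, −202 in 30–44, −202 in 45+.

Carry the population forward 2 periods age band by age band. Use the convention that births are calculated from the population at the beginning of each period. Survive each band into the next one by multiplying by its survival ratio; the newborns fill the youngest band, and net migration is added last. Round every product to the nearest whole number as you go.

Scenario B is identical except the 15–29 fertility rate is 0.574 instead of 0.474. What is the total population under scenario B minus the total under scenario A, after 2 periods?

299

[period 1]
Births: 1980 × 0.474 = 939, 810 × 0.314 = 254 ⇒ total 1193
15–29: 1200 × 0.964 = 1157
30–44: 1980 × 0.957 = 1895
45+: 810 × 0.957 + 1190 × 0.574 = 775 + 683 = 1458
Net migration: 0–14 + 180 → 1373; 15–29 − 70 → 1087; 30–44 − 202 → 1693; 45+ − 202 → 1256
Population now: 0–14=1373, 15–29=1087, 30–44=1693, 45+=1256
[period 2]
Births: 1087 × 0.474 = 515, 1693 × 0.314 = 532 ⇒ total 1047
15–29: 1373 × 0.964 = 1324
30–44: 1087 × 0.957 = 1040
45+: 1693 × 0.957 + 1256 × 0.574 = 1620 + 721 = 2341
Net migration: 0–14 + 180 → 1227; 15–29 − 70 → 1254; 30–44 − 202 → 838; 45+ − 202 → 2139
Population now: 0–14=1227, 15–29=1254, 30–44=838, 45+=2139
Scenario A total after 2 periods: 5458
Scenario B projection —
[period 1]
Births: 1980 × 0.574 = 1137, 810 × 0.314 = 254 ⇒ total 1391
15–29: 1200 × 0.964 = 1157
30–44: 1980 × 0.957 = 1895
45+: 810 × 0.957 + 1190 × 0.574 = 775 + 683 = 1458
Net migration: 0–14 + 180 → 1571; 15–29 − 70 → 1087; 30–44 − 202 → 1693; 45+ − 202 → 1256
Population now: 0–14=1571, 15–29=1087, 30–44=1693, 45+=1256
[period 2]
Births: 1087 × 0.574 = 624, 1693 × 0.314 = 532 ⇒ total 1156
15–29: 1571 × 0.964 = 1514
30–44: 1087 × 0.957 = 1040
45+: 1693 × 0.957 + 1256 × 0.574 = 1620 + 721 = 2341
Net migration: 0–14 + 180 → 1336; 15–29 − 70 → 1444; 30–44 − 202 → 838; 45+ − 202 → 2139
Population now: 0–14=1336, 15–29=1444, 30–44=838, 45+=2139
Scenario B total after 2 periods: 5757
Difference B − A = 5757 − 5458 = 299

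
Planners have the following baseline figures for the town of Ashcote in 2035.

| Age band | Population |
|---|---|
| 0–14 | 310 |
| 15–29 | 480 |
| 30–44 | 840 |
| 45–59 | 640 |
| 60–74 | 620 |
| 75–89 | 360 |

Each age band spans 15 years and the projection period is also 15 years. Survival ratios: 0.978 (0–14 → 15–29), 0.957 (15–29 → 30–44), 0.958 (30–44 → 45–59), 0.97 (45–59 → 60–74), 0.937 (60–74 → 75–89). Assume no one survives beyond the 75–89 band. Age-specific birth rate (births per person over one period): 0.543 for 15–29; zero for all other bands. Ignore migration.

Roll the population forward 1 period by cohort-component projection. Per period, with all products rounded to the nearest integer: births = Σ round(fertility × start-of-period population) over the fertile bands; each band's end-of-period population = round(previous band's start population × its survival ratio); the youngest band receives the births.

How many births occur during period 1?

Let group 1 be 0–14 through group 6 = 75–89.
— Period 1 —
Births: 480 × 0.543 = 261
Group 2: 310 × 0.978 = 303
Group 3: 480 × 0.957 = 459
Group 4: 840 × 0.958 = 805
Group 5: 640 × 0.97 = 621
Group 6: 620 × 0.937 = 581
Giving 261 / 303 / 459 / 805 / 621 / 581.

261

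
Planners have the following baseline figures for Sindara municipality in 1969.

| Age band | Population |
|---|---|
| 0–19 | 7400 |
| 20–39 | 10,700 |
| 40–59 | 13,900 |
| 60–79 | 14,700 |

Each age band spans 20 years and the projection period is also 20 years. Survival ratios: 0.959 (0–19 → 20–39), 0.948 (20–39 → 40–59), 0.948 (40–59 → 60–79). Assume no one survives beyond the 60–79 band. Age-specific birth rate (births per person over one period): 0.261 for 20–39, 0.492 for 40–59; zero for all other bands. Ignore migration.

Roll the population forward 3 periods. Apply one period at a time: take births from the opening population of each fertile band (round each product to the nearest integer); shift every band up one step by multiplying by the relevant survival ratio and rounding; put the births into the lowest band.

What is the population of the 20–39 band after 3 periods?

After projecting period 1:
Births: 10700 × 0.261 = 2793  |  13900 × 0.492 = 6839 ⇒ total 9632
20–39: 7400 × 0.959 = 7097
40–59: 10700 × 0.948 = 10144
60–79: 13900 × 0.948 = 13177
→ [9632, 7097, 10144, 13177]
After projecting period 2:
Births: 7097 × 0.261 = 1852  |  10144 × 0.492 = 4991 ⇒ total 6843
20–39: 9632 × 0.959 = 9237
40–59: 7097 × 0.948 = 6728
60–79: 10144 × 0.948 = 9617
→ [6843, 9237, 6728, 9617]
After projecting period 3:
Births: 9237 × 0.261 = 2411  |  6728 × 0.492 = 3310 ⇒ total 5721
20–39: 6843 × 0.959 = 6562
40–59: 9237 × 0.948 = 8757
60–79: 6728 × 0.948 = 6378
→ [5721, 6562, 8757, 6378]

6562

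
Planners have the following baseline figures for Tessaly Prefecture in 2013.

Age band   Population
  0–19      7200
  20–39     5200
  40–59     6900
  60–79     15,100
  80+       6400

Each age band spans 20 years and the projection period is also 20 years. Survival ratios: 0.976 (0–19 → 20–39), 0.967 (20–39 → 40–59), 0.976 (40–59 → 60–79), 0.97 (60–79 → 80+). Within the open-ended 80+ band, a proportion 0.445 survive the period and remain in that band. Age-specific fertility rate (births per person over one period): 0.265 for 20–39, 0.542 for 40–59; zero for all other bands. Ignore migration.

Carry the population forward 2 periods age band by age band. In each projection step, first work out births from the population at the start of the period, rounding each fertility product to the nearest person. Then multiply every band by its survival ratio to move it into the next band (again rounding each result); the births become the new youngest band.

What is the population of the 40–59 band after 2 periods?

(Bands numbered youngest = 1 to oldest = 5.)
Period 1:
Births: 5200 × 0.265 = 1378, 6900 × 0.542 = 3740 — total 5118
Band 2: 7200 × 0.976 = 7027
Band 3: 5200 × 0.967 = 5028
Band 4: 6900 × 0.976 = 6734
Band 5: 15100 × 0.97 + 6400 × 0.445 = 14647 + 2848 = 17495
→ [5118, 7027, 5028, 6734, 17495]
Period 2:
Births: 7027 × 0.265 = 1862, 5028 × 0.542 = 2725 — total 4587
Band 2: 5118 × 0.976 = 4995
Band 3: 7027 × 0.967 = 6795
Band 4: 5028 × 0.976 = 4907
Band 5: 6734 × 0.97 + 17495 × 0.445 = 6532 + 7785 = 14317
→ [4587, 4995, 6795, 4907, 14317]

6795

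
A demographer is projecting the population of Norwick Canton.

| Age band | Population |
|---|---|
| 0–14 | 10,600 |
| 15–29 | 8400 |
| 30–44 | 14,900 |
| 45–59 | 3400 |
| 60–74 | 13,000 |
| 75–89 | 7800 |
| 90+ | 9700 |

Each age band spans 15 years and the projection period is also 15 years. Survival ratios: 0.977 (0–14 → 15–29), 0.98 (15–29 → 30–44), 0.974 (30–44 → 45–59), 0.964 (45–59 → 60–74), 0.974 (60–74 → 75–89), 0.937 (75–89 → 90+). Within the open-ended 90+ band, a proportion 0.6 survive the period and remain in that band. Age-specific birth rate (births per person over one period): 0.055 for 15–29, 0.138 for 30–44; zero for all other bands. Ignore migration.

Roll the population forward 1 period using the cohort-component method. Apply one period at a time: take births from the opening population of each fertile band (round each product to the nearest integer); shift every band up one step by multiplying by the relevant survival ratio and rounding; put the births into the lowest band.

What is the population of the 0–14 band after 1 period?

Numbering the bands 1..7 from youngest to oldest:
— Period 1 —
Births: 8400 × 0.055 = 462 ; 14900 × 0.138 = 2056 — total 2518
Band 2: 10600 × 0.977 = 10356
Band 3: 8400 × 0.98 = 8232
Band 4: 14900 × 0.974 = 14513
Band 5: 3400 × 0.964 = 3278
Band 6: 13000 × 0.974 = 12662
Band 7: 7800 × 0.937 + 9700 × 0.6 = 7309 + 5820 = 13129
Population now: 0–14=2518, 15–29=10356, 30–44=8232, 45–59=14513, 60–74=3278, 75–89=12662, 90+=13129

2518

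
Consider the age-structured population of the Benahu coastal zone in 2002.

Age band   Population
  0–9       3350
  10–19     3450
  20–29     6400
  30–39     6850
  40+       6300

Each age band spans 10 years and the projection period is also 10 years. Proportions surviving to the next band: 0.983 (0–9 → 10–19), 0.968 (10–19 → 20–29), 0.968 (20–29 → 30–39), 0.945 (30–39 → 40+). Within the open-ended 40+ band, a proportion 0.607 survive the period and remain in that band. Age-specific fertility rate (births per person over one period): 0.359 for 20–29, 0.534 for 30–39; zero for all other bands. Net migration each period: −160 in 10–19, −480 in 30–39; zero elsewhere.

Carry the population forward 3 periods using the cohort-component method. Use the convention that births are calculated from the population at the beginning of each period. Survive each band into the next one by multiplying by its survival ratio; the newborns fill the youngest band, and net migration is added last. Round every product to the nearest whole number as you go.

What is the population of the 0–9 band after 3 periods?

Period 1.
Births: 6400 × 0.359 = 2298, 6850 × 0.534 = 3658 ⇒ total 5956
10–19: 3350 × 0.983 = 3293
20–29: 3450 × 0.968 = 3340
30–39: 6400 × 0.968 = 6195
40+: 6850 × 0.945 + 6300 × 0.607 = 6473 + 3824 = 10297
Net migration: 10–19 − 160 → 3133; 30–39 − 480 → 5715
→ [5956, 3133, 3340, 5715, 10297]
Period 2.
Births: 3340 × 0.359 = 1199, 5715 × 0.534 = 3052 ⇒ total 4251
10–19: 5956 × 0.983 = 5855
20–29: 3133 × 0.968 = 3033
30–39: 3340 × 0.968 = 3233
40+: 5715 × 0.945 + 10297 × 0.607 = 5401 + 6250 = 11651
Net migration: 10–19 − 160 → 5695; 30–39 − 480 → 2753
→ [4251, 5695, 3033, 2753, 11651]
Period 3.
Births: 3033 × 0.359 = 1089, 2753 × 0.534 = 1470 ⇒ total 2559
10–19: 4251 × 0.983 = 4179
20–29: 5695 × 0.968 = 5513
30–39: 3033 × 0.968 = 2936
40+: 2753 × 0.945 + 11651 × 0.607 = 2602 + 7072 = 9674
Net migration: 10–19 − 160 → 4019; 30–39 − 480 → 2456
→ [2559, 4019, 5513, 2456, 9674]

2559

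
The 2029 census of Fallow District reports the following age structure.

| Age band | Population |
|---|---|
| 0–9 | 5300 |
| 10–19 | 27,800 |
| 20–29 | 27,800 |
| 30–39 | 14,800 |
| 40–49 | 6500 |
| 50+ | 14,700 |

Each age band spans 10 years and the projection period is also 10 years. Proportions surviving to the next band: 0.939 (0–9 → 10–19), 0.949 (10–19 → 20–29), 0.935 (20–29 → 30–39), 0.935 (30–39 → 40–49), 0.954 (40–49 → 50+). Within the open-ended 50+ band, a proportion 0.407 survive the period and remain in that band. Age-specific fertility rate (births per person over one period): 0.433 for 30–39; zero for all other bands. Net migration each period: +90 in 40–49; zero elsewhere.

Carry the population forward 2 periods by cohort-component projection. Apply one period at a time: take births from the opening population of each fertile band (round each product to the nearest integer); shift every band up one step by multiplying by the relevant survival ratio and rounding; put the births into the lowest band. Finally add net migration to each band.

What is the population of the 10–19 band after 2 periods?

6017

Call the bands 1 to 6, youngest first.
After projecting period 1:
Births: 14800 * 0.433 = 6408
Band 2: 5300 * 0.939 = 4977
Band 3: 27800 * 0.949 = 26382
Band 4: 27800 * 0.935 = 25993
Band 5: 14800 * 0.935 = 13838
Band 6: 6500 * 0.954 + 14700 * 0.407 = 6201 + 5983 = 12184
Net migration: Band 5 + 90 → 13928
End of period: [6408, 4977, 26382, 25993, 13928, 12184]
After projecting period 2:
Births: 25993 * 0.433 = 11255
Band 2: 6408 * 0.939 = 6017
Band 3: 4977 * 0.949 = 4723
Band 4: 26382 * 0.935 = 24667
Band 5: 25993 * 0.935 = 24303
Band 6: 13928 * 0.954 + 12184 * 0.407 = 13287 + 4959 = 18246
Net migration: Band 5 + 90 → 24393
End of period: [11255, 6017, 4723, 24667, 24393, 18246]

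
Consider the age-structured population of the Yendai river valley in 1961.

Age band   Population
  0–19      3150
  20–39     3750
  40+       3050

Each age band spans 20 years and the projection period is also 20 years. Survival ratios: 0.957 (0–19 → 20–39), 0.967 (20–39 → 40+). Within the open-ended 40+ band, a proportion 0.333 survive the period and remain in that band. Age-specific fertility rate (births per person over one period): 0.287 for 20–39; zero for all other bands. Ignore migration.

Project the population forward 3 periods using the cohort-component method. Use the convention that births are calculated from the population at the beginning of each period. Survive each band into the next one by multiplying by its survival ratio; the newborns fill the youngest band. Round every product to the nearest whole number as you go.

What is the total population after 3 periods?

Period 1.
Births: 3750 × 0.287 = 1076
20–39: 3150 × 0.957 = 3015
40+: 3750 × 0.967 + 3050 × 0.333 = 3626 + 1016 = 4642
Giving 1076 / 3015 / 4642.
Period 2.
Births: 3015 × 0.287 = 865
20–39: 1076 × 0.957 = 1030
40+: 3015 × 0.967 + 4642 × 0.333 = 2916 + 1546 = 4462
Giving 865 / 1030 / 4462.
Period 3.
Births: 1030 × 0.287 = 296
20–39: 865 × 0.957 = 828
40+: 1030 × 0.967 + 4462 × 0.333 = 996 + 1486 = 2482
Giving 296 / 828 / 2482.
Total after period 3: 296 + 828 + 2482 = 3606

3606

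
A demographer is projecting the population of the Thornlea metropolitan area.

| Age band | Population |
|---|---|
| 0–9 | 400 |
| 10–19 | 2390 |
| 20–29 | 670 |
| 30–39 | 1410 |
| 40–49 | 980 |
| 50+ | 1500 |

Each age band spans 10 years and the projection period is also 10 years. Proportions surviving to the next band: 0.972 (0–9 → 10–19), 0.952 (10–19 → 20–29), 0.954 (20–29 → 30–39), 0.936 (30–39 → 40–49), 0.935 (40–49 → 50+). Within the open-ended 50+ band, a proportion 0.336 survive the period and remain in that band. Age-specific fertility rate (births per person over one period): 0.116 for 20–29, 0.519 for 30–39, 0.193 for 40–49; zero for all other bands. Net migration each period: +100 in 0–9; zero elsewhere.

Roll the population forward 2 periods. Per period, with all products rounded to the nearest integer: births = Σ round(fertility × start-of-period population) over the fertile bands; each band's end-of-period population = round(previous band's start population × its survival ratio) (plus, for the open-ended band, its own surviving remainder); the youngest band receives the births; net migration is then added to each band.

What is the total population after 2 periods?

6868

After projecting period 1:
Births: 670 * 0.116 = 78 ; 1410 * 0.519 = 732 ; 980 * 0.193 = 189 ⇒ total 999
10–19: 400 * 0.972 = 389
20–29: 2390 * 0.952 = 2275
30–39: 670 * 0.954 = 639
40–49: 1410 * 0.936 = 1320
50+: 980 * 0.935 + 1500 * 0.336 = 916 + 504 = 1420
Net migration: 0–9 + 100 → 1099
Population now: 0–9=1099, 10–19=389, 20–29=2275, 30–39=639, 40–49=1320, 50+=1420
After projecting period 2:
Births: 2275 * 0.116 = 264 ; 639 * 0.519 = 332 ; 1320 * 0.193 = 255 ⇒ total 851
10–19: 1099 * 0.972 = 1068
20–29: 389 * 0.952 = 370
30–39: 2275 * 0.954 = 2170
40–49: 639 * 0.936 = 598
50+: 1320 * 0.935 + 1420 * 0.336 = 1234 + 477 = 1711
Net migration: 0–9 + 100 → 951
Population now: 0–9=951, 10–19=1068, 20–29=370, 30–39=2170, 40–49=598, 50+=1711
Total after period 2: 951 + 1068 + 370 + 2170 + 598 + 1711 = 6868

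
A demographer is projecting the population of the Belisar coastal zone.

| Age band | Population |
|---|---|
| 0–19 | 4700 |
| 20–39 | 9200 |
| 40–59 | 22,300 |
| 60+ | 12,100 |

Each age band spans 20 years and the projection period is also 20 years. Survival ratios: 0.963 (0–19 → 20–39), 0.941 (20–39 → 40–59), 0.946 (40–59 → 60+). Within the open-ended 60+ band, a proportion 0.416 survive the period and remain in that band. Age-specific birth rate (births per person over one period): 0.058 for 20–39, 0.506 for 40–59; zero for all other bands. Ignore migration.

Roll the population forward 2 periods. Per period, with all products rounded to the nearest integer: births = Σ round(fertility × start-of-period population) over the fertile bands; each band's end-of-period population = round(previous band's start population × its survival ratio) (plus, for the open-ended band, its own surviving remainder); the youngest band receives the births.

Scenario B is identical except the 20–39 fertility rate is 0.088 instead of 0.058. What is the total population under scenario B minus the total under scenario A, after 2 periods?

[period 1]
Births: 9200 * 0.058 = 534  |  22300 * 0.506 = 11284 ⇒ total 11818
20–39: 4700 * 0.963 = 4526
40–59: 9200 * 0.941 = 8657
60+: 22300 * 0.946 + 12100 * 0.416 = 21096 + 5034 = 26130
End of period: [11818, 4526, 8657, 26130]
[period 2]
Births: 4526 * 0.058 = 263  |  8657 * 0.506 = 4380 ⇒ total 4643
20–39: 11818 * 0.963 = 11381
40–59: 4526 * 0.941 = 4259
60+: 8657 * 0.946 + 26130 * 0.416 = 8190 + 10870 = 19060
End of period: [4643, 11381, 4259, 19060]
Scenario A total after 2 periods: 39343
Scenario B projection —
[period 1]
Births: 9200 * 0.088 = 810  |  22300 * 0.506 = 11284 ⇒ total 12094
20–39: 4700 * 0.963 = 4526
40–59: 9200 * 0.941 = 8657
60+: 22300 * 0.946 + 12100 * 0.416 = 21096 + 5034 = 26130
End of period: [12094, 4526, 8657, 26130]
[period 2]
Births: 4526 * 0.088 = 398  |  8657 * 0.506 = 4380 ⇒ total 4778
20–39: 12094 * 0.963 = 11647
40–59: 4526 * 0.941 = 4259
60+: 8657 * 0.946 + 26130 * 0.416 = 8190 + 10870 = 19060
End of period: [4778, 11647, 4259, 19060]
Scenario B total after 2 periods: 39744
Difference B − A = 39744 − 39343 = 401

401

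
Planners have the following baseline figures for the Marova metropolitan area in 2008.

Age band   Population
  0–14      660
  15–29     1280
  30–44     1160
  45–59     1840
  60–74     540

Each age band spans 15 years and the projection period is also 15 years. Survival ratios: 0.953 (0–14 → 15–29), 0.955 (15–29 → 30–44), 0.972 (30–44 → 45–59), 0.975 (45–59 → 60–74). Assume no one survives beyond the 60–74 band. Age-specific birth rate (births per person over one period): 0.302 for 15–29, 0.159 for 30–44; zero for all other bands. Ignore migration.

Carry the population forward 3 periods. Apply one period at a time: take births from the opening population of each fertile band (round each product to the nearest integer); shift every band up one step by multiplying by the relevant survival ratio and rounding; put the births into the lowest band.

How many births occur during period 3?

260

Let band 1 be 0–14 through band 5 = 60–74.
Period 1.
Births: 1280 × 0.302 = 387, 1160 × 0.159 = 184 → total 571
Band 2: 660 × 0.953 = 629
Band 3: 1280 × 0.955 = 1222
Band 4: 1160 × 0.972 = 1128
Band 5: 1840 × 0.975 = 1794
→ [571, 629, 1222, 1128, 1794]
Period 2.
Births: 629 × 0.302 = 190, 1222 × 0.159 = 194 → total 384
Band 2: 571 × 0.953 = 544
Band 3: 629 × 0.955 = 601
Band 4: 1222 × 0.972 = 1188
Band 5: 1128 × 0.975 = 1100
→ [384, 544, 601, 1188, 1100]
Period 3.
Births: 544 × 0.302 = 164, 601 × 0.159 = 96 → total 260
Band 2: 384 × 0.953 = 366
Band 3: 544 × 0.955 = 520
Band 4: 601 × 0.972 = 584
Band 5: 1188 × 0.975 = 1158
→ [260, 366, 520, 584, 1158]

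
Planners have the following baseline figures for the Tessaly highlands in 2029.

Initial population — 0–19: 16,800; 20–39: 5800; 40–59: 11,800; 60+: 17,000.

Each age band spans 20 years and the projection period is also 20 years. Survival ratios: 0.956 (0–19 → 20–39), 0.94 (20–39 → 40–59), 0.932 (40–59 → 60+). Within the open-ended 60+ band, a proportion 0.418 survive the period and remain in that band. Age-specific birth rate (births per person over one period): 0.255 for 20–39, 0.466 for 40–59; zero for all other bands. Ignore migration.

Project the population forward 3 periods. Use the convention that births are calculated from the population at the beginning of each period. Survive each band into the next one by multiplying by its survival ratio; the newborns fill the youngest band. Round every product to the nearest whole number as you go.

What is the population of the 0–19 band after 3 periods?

8736

Period 1:
Births: 5800 × 0.255 = 1479, 11800 × 0.466 = 5499 → total 6978
20–39: 16800 × 0.956 = 16061
40–59: 5800 × 0.94 = 5452
60+: 11800 × 0.932 + 17000 × 0.418 = 10998 + 7106 = 18104
Giving 6978 / 16061 / 5452 / 18104.
Period 2:
Births: 16061 × 0.255 = 4096, 5452 × 0.466 = 2541 → total 6637
20–39: 6978 × 0.956 = 6671
40–59: 16061 × 0.94 = 15097
60+: 5452 × 0.932 + 18104 × 0.418 = 5081 + 7567 = 12648
Giving 6637 / 6671 / 15097 / 12648.
Period 3:
Births: 6671 × 0.255 = 1701, 15097 × 0.466 = 7035 → total 8736
20–39: 6637 × 0.956 = 6345
40–59: 6671 × 0.94 = 6271
60+: 15097 × 0.932 + 12648 × 0.418 = 14070 + 5287 = 19357
Giving 8736 / 6345 / 6271 / 19357.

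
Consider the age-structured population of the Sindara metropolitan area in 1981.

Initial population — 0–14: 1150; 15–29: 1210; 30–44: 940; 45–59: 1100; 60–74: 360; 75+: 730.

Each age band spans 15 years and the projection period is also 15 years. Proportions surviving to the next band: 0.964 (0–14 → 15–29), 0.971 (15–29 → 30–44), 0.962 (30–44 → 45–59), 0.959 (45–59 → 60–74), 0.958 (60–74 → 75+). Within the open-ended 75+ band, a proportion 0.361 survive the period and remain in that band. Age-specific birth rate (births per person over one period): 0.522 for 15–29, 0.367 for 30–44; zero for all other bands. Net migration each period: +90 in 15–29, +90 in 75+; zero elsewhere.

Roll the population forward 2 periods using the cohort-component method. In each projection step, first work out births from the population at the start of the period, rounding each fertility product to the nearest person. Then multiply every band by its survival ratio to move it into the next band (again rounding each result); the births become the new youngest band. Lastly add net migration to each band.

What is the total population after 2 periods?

6603

Period 1.
Births: 1210 * 0.522 = 632 ; 940 * 0.367 = 345 — total 977
15–29: 1150 * 0.964 = 1109
30–44: 1210 * 0.971 = 1175
45–59: 940 * 0.962 = 904
60–74: 1100 * 0.959 = 1055
75+: 360 * 0.958 + 730 * 0.361 = 345 + 264 = 609
Net migration: 15–29 + 90 → 1199; 75+ + 90 → 699
Giving 977 / 1199 / 1175 / 904 / 1055 / 699.
Period 2.
Births: 1199 * 0.522 = 626 ; 1175 * 0.367 = 431 — total 1057
15–29: 977 * 0.964 = 942
30–44: 1199 * 0.971 = 1164
45–59: 1175 * 0.962 = 1130
60–74: 904 * 0.959 = 867
75+: 1055 * 0.958 + 699 * 0.361 = 1011 + 252 = 1263
Net migration: 15–29 + 90 → 1032; 75+ + 90 → 1353
Giving 1057 / 1032 / 1164 / 1130 / 867 / 1353.
Total after period 2: 1057 + 1032 + 1164 + 1130 + 867 + 1353 = 6603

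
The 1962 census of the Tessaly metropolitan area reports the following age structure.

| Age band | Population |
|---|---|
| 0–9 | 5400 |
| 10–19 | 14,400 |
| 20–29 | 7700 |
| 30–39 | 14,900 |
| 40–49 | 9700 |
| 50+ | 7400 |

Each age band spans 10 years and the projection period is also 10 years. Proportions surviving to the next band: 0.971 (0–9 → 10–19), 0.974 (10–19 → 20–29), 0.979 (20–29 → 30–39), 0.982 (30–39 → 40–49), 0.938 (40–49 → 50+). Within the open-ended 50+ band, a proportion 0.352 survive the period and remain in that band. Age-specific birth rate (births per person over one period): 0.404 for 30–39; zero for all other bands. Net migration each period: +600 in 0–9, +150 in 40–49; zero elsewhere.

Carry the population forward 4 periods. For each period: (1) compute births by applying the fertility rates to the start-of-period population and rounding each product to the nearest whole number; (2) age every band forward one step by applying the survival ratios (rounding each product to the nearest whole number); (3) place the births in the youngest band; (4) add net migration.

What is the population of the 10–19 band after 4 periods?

Numbering the groups 1..6 from youngest to oldest:
Period 1.
Births: 14900 × 0.404 = 6020
Group 2: 5400 × 0.971 = 5243
Group 3: 14400 × 0.974 = 14026
Group 4: 7700 × 0.979 = 7538
Group 5: 14900 × 0.982 = 14632
Group 6: 9700 × 0.938 + 7400 × 0.352 = 9099 + 2605 = 11704
Net migration: Group 1 + 600 → 6620; Group 5 + 150 → 14782
End of period: [6620, 5243, 14026, 7538, 14782, 11704]
Period 2.
Births: 7538 × 0.404 = 3045
Group 2: 6620 × 0.971 = 6428
Group 3: 5243 × 0.974 = 5107
Group 4: 14026 × 0.979 = 13731
Group 5: 7538 × 0.982 = 7402
Group 6: 14782 × 0.938 + 11704 × 0.352 = 13866 + 4120 = 17986
Net migration: Group 1 + 600 → 3645; Group 5 + 150 → 7552
End of period: [3645, 6428, 5107, 13731, 7552, 17986]
Period 3.
Births: 13731 × 0.404 = 5547
Group 2: 3645 × 0.971 = 3539
Group 3: 6428 × 0.974 = 6261
Group 4: 5107 × 0.979 = 5000
Group 5: 13731 × 0.982 = 13484
Group 6: 7552 × 0.938 + 17986 × 0.352 = 7084 + 6331 = 13415
Net migration: Group 1 + 600 → 6147; Group 5 + 150 → 13634
End of period: [6147, 3539, 6261, 5000, 13634, 13415]
Period 4.
Births: 5000 × 0.404 = 2020
Group 2: 6147 × 0.971 = 5969
Group 3: 3539 × 0.974 = 3447
Group 4: 6261 × 0.979 = 6130
Group 5: 5000 × 0.982 = 4910
Group 6: 13634 × 0.938 + 13415 × 0.352 = 12789 + 4722 = 17511
Net migration: Group 1 + 600 → 2620; Group 5 + 150 → 5060
End of period: [2620, 5969, 3447, 6130, 5060, 17511]

5969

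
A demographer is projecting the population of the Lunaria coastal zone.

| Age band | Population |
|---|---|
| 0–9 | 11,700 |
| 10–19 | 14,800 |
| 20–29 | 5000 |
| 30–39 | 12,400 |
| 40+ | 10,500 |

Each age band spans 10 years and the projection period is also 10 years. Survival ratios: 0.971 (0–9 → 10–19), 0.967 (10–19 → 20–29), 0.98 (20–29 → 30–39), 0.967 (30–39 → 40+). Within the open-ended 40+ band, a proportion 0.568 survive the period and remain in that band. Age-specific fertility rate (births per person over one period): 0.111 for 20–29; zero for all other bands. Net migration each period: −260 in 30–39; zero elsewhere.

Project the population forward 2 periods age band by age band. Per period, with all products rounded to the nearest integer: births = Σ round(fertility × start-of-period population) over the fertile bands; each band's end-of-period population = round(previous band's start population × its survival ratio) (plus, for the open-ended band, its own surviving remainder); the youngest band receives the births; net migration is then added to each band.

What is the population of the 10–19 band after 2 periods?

539

Period 1.
Births: 5000 × 0.111 = 555
10–19: 11700 × 0.971 = 11361
20–29: 14800 × 0.967 = 14312
30–39: 5000 × 0.98 = 4900
40+: 12400 × 0.967 + 10500 × 0.568 = 11991 + 5964 = 17955
Net migration: 30–39 − 260 → 4640
Giving 555 / 11361 / 14312 / 4640 / 17955.
Period 2.
Births: 14312 × 0.111 = 1589
10–19: 555 × 0.971 = 539
20–29: 11361 × 0.967 = 10986
30–39: 14312 × 0.98 = 14026
40+: 4640 × 0.967 + 17955 × 0.568 = 4487 + 10198 = 14685
Net migration: 30–39 − 260 → 13766
Giving 1589 / 539 / 10986 / 13766 / 14685.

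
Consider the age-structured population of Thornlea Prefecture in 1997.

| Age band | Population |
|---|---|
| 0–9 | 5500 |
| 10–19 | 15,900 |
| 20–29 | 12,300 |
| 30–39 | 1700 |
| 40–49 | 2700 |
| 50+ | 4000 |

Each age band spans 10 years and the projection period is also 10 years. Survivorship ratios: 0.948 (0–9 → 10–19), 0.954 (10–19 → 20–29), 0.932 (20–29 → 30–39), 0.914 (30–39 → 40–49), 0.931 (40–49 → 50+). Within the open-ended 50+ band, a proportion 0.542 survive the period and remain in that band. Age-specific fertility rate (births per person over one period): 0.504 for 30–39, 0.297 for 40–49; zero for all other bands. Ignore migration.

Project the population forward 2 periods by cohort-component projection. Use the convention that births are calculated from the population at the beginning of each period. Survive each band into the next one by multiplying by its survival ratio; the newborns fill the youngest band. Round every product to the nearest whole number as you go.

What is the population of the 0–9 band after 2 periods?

6240

After projecting period 1:
Births: 1700 × 0.504 = 857, 2700 × 0.297 = 802 — total 1659
10–19: 5500 × 0.948 = 5214
20–29: 15900 × 0.954 = 15169
30–39: 12300 × 0.932 = 11464
40–49: 1700 × 0.914 = 1554
50+: 2700 × 0.931 + 4000 × 0.542 = 2514 + 2168 = 4682
Population now: 0–9=1659, 10–19=5214, 20–29=15169, 30–39=11464, 40–49=1554, 50+=4682
After projecting period 2:
Births: 11464 × 0.504 = 5778, 1554 × 0.297 = 462 — total 6240
10–19: 1659 × 0.948 = 1573
20–29: 5214 × 0.954 = 4974
30–39: 15169 × 0.932 = 14138
40–49: 11464 × 0.914 = 10478
50+: 1554 × 0.931 + 4682 × 0.542 = 1447 + 2538 = 3985
Population now: 0–9=6240, 10–19=1573, 20–29=4974, 30–39=14138, 40–49=10478, 50+=3985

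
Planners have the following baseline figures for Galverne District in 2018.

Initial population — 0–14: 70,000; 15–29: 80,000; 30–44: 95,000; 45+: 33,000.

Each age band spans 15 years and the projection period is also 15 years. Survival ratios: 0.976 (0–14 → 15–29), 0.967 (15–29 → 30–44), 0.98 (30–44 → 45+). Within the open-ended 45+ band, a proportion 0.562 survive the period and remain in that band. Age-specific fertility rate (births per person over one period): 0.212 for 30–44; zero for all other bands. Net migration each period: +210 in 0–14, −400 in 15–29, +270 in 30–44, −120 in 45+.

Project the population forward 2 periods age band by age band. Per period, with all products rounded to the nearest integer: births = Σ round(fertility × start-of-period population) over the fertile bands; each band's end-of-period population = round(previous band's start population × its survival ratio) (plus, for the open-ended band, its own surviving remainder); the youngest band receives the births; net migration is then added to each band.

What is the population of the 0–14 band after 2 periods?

16668

(Bands numbered youngest = 1 to oldest = 4.)
— Period 1 —
Births: 95000 * 0.212 = 20140
Band 2: 70000 * 0.976 = 68320
Band 3: 80000 * 0.967 = 77360
Band 4: 95000 * 0.98 + 33000 * 0.562 = 93100 + 18546 = 111646
Net migration: Band 1 + 210 → 20350; Band 2 − 400 → 67920; Band 3 + 270 → 77630; Band 4 − 120 → 111526
Population now: 0–14=20350, 15–29=67920, 30–44=77630, 45+=111526
— Period 2 —
Births: 77630 * 0.212 = 16458
Band 2: 20350 * 0.976 = 19862
Band 3: 67920 * 0.967 = 65679
Band 4: 77630 * 0.98 + 111526 * 0.562 = 76077 + 62678 = 138755
Net migration: Band 1 + 210 → 16668; Band 2 − 400 → 19462; Band 3 + 270 → 65949; Band 4 − 120 → 138635
Population now: 0–14=16668, 15–29=19462, 30–44=65949, 45+=138635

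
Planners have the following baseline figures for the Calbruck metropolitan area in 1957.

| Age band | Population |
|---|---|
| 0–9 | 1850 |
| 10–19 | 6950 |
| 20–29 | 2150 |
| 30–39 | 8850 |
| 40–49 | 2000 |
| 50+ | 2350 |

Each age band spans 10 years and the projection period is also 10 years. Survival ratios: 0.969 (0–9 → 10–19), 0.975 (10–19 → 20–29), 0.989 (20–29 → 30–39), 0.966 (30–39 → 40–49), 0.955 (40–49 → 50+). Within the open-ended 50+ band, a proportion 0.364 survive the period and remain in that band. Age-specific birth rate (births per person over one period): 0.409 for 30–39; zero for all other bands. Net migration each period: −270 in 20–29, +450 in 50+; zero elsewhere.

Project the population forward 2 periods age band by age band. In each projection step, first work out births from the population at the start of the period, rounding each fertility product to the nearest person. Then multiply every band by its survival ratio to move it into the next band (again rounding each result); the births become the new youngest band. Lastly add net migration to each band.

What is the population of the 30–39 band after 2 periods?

6434

Numbering the groups 1..6 from youngest to oldest:
Period 1:
Births: 8850 × 0.409 = 3620
Group 2: 1850 × 0.969 = 1793
Group 3: 6950 × 0.975 = 6776
Group 4: 2150 × 0.989 = 2126
Group 5: 8850 × 0.966 = 8549
Group 6: 2000 × 0.955 + 2350 × 0.364 = 1910 + 855 = 2765
Net migration: Group 3 − 270 → 6506; Group 6 + 450 → 3215
→ [3620, 1793, 6506, 2126, 8549, 3215]
Period 2:
Births: 2126 × 0.409 = 870
Group 2: 3620 × 0.969 = 3508
Group 3: 1793 × 0.975 = 1748
Group 4: 6506 × 0.989 = 6434
Group 5: 2126 × 0.966 = 2054
Group 6: 8549 × 0.955 + 3215 × 0.364 = 8164 + 1170 = 9334
Net migration: Group 3 − 270 → 1478; Group 6 + 450 → 9784
→ [870, 3508, 1478, 6434, 2054, 9784]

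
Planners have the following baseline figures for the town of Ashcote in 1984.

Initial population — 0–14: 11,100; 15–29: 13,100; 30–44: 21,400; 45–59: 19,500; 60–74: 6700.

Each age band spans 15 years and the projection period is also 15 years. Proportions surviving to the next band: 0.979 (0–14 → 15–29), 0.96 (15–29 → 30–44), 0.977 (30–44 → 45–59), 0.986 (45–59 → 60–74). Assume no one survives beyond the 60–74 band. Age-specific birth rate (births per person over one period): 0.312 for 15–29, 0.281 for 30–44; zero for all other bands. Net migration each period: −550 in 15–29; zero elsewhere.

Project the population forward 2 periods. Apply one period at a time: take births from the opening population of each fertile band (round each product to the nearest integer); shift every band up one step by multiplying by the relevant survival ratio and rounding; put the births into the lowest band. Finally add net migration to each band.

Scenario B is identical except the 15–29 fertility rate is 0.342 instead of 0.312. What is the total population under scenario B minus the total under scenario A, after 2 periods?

694

[period 1]
Births: 13100 × 0.312 = 4087  |  21400 × 0.281 = 6013 ⇒ total 10100
15–29: 11100 × 0.979 = 10867
30–44: 13100 × 0.96 = 12576
45–59: 21400 × 0.977 = 20908
60–74: 19500 × 0.986 = 19227
Net migration: 15–29 − 550 → 10317
Population now: 0–14=10100, 15–29=10317, 30–44=12576, 45–59=20908, 60–74=19227
[period 2]
Births: 10317 × 0.312 = 3219  |  12576 × 0.281 = 3534 ⇒ total 6753
15–29: 10100 × 0.979 = 9888
30–44: 10317 × 0.96 = 9904
45–59: 12576 × 0.977 = 12287
60–74: 20908 × 0.986 = 20615
Net migration: 15–29 − 550 → 9338
Population now: 0–14=6753, 15–29=9338, 30–44=9904, 45–59=12287, 60–74=20615
Scenario A total after 2 periods: 58897
Scenario B projection —
[period 1]
Births: 13100 × 0.342 = 4480  |  21400 × 0.281 = 6013 ⇒ total 10493
15–29: 11100 × 0.979 = 10867
30–44: 13100 × 0.96 = 12576
45–59: 21400 × 0.977 = 20908
60–74: 19500 × 0.986 = 19227
Net migration: 15–29 − 550 → 10317
Population now: 0–14=10493, 15–29=10317, 30–44=12576, 45–59=20908, 60–74=19227
[period 2]
Births: 10317 × 0.342 = 3528  |  12576 × 0.281 = 3534 ⇒ total 7062
15–29: 10493 × 0.979 = 10273
30–44: 10317 × 0.96 = 9904
45–59: 12576 × 0.977 = 12287
60–74: 20908 × 0.986 = 20615
Net migration: 15–29 − 550 → 9723
Population now: 0–14=7062, 15–29=9723, 30–44=9904, 45–59=12287, 60–74=20615
Scenario B total after 2 periods: 59591
Difference B − A = 59591 − 58897 = 694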